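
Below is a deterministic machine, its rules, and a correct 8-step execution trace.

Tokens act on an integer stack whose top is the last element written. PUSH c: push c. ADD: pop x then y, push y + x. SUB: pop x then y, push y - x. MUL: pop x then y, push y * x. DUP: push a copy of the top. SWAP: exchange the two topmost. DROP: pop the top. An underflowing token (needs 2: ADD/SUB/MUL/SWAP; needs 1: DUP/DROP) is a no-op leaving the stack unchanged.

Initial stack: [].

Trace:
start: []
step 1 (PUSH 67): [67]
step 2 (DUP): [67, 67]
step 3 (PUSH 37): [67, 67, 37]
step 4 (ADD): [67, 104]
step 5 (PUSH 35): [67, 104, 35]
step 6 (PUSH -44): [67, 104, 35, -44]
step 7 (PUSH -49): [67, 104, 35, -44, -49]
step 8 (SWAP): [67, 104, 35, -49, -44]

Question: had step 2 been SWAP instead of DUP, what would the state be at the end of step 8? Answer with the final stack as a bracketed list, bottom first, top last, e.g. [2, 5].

[104, 35, -49, -44]

(re-executing from step 2 with the substitution; state before step 2: [67])
step 2 (SWAP): [67]
step 3 (PUSH 37): [67, 37]
step 4 (ADD): [104]
step 5 (PUSH 35): [104, 35]
step 6 (PUSH -44): [104, 35, -44]
step 7 (PUSH -49): [104, 35, -44, -49]
step 8 (SWAP): [104, 35, -49, -44]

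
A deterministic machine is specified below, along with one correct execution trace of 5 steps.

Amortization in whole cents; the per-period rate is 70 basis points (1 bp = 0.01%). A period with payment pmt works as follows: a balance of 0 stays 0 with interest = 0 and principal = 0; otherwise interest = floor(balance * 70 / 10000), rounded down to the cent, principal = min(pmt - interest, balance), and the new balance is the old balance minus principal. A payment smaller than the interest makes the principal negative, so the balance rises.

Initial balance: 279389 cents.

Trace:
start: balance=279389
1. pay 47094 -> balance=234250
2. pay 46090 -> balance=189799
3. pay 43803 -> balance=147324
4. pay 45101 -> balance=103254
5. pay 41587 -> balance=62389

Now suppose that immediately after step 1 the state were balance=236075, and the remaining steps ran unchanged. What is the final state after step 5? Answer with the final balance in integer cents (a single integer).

64266

state after step 1 := balance=236075
2. pay 46090 -> balance=191637
3. pay 43803 -> balance=149175
4. pay 45101 -> balance=105118
5. pay 41587 -> balance=64266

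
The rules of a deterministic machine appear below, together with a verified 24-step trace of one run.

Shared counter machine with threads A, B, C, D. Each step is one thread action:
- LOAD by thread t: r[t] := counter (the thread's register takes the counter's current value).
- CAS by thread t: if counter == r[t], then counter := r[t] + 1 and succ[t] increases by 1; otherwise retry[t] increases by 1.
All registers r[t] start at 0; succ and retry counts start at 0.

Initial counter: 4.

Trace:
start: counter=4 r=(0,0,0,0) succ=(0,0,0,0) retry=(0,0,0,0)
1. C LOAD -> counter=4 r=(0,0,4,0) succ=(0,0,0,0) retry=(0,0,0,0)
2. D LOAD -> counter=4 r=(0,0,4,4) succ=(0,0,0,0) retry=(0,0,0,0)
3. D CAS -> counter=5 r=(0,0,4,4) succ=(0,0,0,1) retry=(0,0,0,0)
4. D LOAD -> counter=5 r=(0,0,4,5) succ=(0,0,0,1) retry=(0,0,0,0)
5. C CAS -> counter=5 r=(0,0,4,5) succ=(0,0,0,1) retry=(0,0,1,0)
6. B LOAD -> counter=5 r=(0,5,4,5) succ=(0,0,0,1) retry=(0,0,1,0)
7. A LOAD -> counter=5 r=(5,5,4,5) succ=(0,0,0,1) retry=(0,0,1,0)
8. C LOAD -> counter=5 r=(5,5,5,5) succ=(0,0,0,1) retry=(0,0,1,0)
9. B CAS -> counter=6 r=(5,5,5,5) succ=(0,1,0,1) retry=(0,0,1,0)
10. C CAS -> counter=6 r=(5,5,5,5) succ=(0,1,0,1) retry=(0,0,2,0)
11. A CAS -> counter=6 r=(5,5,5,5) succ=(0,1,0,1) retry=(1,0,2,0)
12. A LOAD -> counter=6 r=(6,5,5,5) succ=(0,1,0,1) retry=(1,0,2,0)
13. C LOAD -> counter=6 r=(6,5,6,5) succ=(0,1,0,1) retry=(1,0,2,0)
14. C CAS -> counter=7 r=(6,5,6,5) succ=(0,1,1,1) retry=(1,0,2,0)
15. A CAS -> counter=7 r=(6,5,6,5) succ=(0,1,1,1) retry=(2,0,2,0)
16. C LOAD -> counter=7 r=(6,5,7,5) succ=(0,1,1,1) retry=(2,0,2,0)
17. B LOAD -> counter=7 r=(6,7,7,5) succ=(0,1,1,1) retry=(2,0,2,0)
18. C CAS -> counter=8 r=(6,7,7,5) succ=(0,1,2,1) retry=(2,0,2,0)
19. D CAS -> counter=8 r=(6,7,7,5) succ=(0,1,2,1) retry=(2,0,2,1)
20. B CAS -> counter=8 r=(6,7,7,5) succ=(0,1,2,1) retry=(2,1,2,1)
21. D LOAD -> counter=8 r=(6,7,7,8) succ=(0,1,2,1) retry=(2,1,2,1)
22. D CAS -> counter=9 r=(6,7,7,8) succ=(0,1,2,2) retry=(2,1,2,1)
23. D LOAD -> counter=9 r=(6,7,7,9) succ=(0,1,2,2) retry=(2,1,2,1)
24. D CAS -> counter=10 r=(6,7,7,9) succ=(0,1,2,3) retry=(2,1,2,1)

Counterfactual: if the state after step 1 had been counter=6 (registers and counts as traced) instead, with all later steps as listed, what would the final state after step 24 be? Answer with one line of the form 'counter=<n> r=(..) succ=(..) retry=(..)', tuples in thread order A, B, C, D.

counter=12 r=(8,9,9,11) succ=(0,1,2,3) retry=(2,1,2,1)

state after step 1 := counter=6 r=(0,0,4,0) succ=(0,0,0,0) retry=(0,0,0,0)
2. D LOAD -> counter=6 r=(0,0,4,6) succ=(0,0,0,0) retry=(0,0,0,0)
3. D CAS -> counter=7 r=(0,0,4,6) succ=(0,0,0,1) retry=(0,0,0,0)
4. D LOAD -> counter=7 r=(0,0,4,7) succ=(0,0,0,1) retry=(0,0,0,0)
5. C CAS -> counter=7 r=(0,0,4,7) succ=(0,0,0,1) retry=(0,0,1,0)
6. B LOAD -> counter=7 r=(0,7,4,7) succ=(0,0,0,1) retry=(0,0,1,0)
7. A LOAD -> counter=7 r=(7,7,4,7) succ=(0,0,0,1) retry=(0,0,1,0)
8. C LOAD -> counter=7 r=(7,7,7,7) succ=(0,0,0,1) retry=(0,0,1,0)
9. B CAS -> counter=8 r=(7,7,7,7) succ=(0,1,0,1) retry=(0,0,1,0)
10. C CAS -> counter=8 r=(7,7,7,7) succ=(0,1,0,1) retry=(0,0,2,0)
11. A CAS -> counter=8 r=(7,7,7,7) succ=(0,1,0,1) retry=(1,0,2,0)
12. A LOAD -> counter=8 r=(8,7,7,7) succ=(0,1,0,1) retry=(1,0,2,0)
13. C LOAD -> counter=8 r=(8,7,8,7) succ=(0,1,0,1) retry=(1,0,2,0)
14. C CAS -> counter=9 r=(8,7,8,7) succ=(0,1,1,1) retry=(1,0,2,0)
15. A CAS -> counter=9 r=(8,7,8,7) succ=(0,1,1,1) retry=(2,0,2,0)
16. C LOAD -> counter=9 r=(8,7,9,7) succ=(0,1,1,1) retry=(2,0,2,0)
17. B LOAD -> counter=9 r=(8,9,9,7) succ=(0,1,1,1) retry=(2,0,2,0)
18. C CAS -> counter=10 r=(8,9,9,7) succ=(0,1,2,1) retry=(2,0,2,0)
19. D CAS -> counter=10 r=(8,9,9,7) succ=(0,1,2,1) retry=(2,0,2,1)
20. B CAS -> counter=10 r=(8,9,9,7) succ=(0,1,2,1) retry=(2,1,2,1)
21. D LOAD -> counter=10 r=(8,9,9,10) succ=(0,1,2,1) retry=(2,1,2,1)
22. D CAS -> counter=11 r=(8,9,9,10) succ=(0,1,2,2) retry=(2,1,2,1)
23. D LOAD -> counter=11 r=(8,9,9,11) succ=(0,1,2,2) retry=(2,1,2,1)
24. D CAS -> counter=12 r=(8,9,9,11) succ=(0,1,2,3) retry=(2,1,2,1)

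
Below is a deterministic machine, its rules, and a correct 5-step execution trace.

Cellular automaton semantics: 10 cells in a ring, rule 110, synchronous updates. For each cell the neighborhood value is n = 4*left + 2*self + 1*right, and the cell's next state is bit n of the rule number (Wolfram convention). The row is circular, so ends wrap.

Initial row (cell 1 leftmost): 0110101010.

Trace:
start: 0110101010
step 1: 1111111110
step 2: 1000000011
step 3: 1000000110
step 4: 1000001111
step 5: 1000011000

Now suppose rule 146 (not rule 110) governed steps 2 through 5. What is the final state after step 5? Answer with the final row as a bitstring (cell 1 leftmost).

0010101000

(re-executing steps 2..5 under rule 146; state before step 2: 1111111110)
step 2: 0111111100
step 3: 1011111010
step 4: 0001110000
step 5: 0010101000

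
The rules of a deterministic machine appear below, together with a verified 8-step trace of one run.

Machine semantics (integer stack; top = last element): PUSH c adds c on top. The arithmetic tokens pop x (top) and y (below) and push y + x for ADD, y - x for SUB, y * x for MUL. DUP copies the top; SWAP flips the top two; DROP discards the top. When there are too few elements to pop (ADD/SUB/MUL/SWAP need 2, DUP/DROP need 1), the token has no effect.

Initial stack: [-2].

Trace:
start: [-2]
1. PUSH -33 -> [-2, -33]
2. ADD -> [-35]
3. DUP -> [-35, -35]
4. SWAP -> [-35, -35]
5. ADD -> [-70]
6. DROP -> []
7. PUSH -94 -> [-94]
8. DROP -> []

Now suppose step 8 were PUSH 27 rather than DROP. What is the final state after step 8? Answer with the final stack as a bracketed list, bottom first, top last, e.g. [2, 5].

[-94, 27]

(re-executing from step 8 with the substitution; state before step 8: [-94])
8. PUSH 27 -> [-94, 27]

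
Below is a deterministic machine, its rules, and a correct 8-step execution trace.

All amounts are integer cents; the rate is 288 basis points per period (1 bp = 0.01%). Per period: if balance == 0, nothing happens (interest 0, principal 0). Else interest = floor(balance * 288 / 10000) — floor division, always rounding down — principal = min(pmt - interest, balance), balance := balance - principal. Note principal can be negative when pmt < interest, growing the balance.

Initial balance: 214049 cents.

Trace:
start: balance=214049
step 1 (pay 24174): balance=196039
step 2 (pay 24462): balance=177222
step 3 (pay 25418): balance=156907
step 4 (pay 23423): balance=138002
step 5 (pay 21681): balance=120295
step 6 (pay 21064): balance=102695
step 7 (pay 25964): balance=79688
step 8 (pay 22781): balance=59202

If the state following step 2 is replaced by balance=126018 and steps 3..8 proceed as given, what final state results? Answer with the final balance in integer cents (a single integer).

state after step 2 := balance=126018
step 3 (pay 25418): balance=104229
step 4 (pay 23423): balance=83807
step 5 (pay 21681): balance=64539
step 6 (pay 21064): balance=45333
step 7 (pay 25964): balance=20674
step 8 (pay 22781): balance=0

0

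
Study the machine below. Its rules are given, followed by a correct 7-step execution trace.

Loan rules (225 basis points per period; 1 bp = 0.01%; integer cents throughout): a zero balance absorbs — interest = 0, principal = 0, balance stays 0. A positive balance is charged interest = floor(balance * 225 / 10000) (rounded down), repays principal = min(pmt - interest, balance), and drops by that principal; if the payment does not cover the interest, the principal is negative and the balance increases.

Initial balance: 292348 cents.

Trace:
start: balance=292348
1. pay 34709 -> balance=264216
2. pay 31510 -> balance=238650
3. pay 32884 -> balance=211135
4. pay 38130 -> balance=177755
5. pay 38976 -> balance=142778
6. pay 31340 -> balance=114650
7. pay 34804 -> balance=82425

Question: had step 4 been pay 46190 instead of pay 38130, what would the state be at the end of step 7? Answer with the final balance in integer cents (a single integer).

(re-executing from step 4 with the substitution; state before step 4: balance=211135)
4. pay 46190 -> balance=169695
5. pay 38976 -> balance=134537
6. pay 31340 -> balance=106224
7. pay 34804 -> balance=73810

73810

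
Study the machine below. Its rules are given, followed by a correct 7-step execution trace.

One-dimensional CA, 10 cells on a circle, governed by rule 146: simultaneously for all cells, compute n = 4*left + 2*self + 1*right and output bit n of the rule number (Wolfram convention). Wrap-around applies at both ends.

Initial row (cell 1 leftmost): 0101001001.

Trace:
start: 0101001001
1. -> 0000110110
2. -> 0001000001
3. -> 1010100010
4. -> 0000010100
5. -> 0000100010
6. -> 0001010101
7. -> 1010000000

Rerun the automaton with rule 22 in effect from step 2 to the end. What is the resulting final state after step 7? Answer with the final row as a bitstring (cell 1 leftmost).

1011100011

(re-executing steps 2..7 under rule 22; state before step 2: 0000110110)
2. -> 0001000001
3. -> 1011100011
4. -> 0000010100
5. -> 0000110110
6. -> 0001000001
7. -> 1011100011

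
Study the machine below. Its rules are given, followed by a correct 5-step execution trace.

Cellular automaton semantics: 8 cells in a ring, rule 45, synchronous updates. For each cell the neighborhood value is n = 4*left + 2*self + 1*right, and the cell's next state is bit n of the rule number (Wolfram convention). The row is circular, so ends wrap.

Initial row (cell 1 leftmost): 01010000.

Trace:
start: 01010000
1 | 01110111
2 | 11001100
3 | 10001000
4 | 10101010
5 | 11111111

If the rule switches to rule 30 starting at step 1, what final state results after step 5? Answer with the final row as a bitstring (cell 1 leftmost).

(re-executing steps 1..5 under rule 30; state before step 1: 01010000)
1 | 11011000
2 | 10010101
3 | 01110101
4 | 01000101
5 | 01101101

01101101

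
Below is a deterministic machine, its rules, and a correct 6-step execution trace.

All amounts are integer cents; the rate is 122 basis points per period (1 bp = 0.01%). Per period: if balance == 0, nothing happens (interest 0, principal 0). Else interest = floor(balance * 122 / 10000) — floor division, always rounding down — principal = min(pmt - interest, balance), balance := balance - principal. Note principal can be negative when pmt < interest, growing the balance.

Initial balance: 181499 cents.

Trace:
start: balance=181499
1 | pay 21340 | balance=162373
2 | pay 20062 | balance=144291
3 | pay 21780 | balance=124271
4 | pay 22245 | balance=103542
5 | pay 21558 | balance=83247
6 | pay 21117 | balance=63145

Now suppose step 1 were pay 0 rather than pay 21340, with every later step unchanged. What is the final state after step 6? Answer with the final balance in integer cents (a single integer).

(re-executing from step 1 with the substitution; state before step 1: balance=181499)
1 | pay 0 | balance=183713
2 | pay 20062 | balance=165892
3 | pay 21780 | balance=146135
4 | pay 22245 | balance=125672
5 | pay 21558 | balance=105647
6 | pay 21117 | balance=85818

85818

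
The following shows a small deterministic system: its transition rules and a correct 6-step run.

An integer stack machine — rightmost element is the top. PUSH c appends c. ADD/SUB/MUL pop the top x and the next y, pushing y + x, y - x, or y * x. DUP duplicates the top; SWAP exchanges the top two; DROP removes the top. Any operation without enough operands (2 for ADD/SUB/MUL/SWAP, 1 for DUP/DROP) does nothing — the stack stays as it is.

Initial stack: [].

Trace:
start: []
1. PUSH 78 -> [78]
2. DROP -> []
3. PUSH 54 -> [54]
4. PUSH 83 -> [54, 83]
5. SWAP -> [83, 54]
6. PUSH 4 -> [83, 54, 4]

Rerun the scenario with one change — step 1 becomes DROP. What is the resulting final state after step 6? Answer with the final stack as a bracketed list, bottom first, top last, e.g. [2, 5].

(re-executing from step 1 with the substitution; state before step 1: [])
1. DROP -> []
2. DROP -> []
3. PUSH 54 -> [54]
4. PUSH 83 -> [54, 83]
5. SWAP -> [83, 54]
6. PUSH 4 -> [83, 54, 4]

[83, 54, 4]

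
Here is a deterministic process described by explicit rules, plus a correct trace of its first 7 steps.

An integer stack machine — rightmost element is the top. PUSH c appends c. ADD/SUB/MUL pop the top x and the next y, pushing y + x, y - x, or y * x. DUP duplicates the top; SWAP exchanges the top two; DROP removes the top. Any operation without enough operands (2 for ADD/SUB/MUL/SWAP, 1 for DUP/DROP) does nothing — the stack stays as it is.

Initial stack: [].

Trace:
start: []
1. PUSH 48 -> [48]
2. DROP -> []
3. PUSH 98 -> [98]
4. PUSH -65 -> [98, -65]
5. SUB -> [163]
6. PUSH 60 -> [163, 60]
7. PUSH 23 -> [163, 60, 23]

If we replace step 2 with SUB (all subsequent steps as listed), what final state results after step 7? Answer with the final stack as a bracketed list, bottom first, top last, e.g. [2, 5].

[48, 163, 60, 23]

(re-executing from step 2 with the substitution; state before step 2: [48])
2. SUB -> [48]
3. PUSH 98 -> [48, 98]
4. PUSH -65 -> [48, 98, -65]
5. SUB -> [48, 163]
6. PUSH 60 -> [48, 163, 60]
7. PUSH 23 -> [48, 163, 60, 23]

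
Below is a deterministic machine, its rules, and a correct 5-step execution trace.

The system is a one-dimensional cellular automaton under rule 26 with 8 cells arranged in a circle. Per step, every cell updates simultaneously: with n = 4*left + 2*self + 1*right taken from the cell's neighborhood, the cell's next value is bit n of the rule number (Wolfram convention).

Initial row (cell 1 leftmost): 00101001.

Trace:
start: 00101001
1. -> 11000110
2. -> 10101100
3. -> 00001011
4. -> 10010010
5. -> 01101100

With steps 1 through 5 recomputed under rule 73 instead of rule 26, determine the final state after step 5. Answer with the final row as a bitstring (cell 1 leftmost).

00000000

(re-executing steps 1..5 under rule 73; state before step 1: 00101001)
1. -> 00000000
2. -> 11111111
3. -> 00000000
4. -> 11111111
5. -> 00000000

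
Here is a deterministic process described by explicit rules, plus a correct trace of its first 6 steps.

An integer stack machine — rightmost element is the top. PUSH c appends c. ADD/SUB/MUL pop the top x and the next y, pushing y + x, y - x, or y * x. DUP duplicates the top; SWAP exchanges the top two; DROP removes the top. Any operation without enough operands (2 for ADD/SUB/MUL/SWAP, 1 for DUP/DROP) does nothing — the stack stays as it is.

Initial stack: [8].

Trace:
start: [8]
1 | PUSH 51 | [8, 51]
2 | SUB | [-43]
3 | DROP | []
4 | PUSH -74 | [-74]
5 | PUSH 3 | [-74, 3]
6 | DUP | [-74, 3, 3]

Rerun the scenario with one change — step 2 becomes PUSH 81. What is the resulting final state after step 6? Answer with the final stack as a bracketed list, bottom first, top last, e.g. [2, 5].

(re-executing from step 2 with the substitution; state before step 2: [8, 51])
2 | PUSH 81 | [8, 51, 81]
3 | DROP | [8, 51]
4 | PUSH -74 | [8, 51, -74]
5 | PUSH 3 | [8, 51, -74, 3]
6 | DUP | [8, 51, -74, 3, 3]

[8, 51, -74, 3, 3]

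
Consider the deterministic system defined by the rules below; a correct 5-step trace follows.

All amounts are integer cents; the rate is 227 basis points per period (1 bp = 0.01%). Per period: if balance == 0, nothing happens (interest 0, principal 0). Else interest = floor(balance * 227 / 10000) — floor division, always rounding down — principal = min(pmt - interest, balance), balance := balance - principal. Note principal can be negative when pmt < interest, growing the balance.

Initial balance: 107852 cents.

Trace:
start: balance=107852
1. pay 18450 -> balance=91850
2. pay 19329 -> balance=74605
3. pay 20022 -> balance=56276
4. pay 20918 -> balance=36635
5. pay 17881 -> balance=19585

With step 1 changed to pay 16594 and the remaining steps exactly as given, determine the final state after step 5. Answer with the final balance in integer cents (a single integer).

21616

(re-executing from step 1 with the substitution; state before step 1: balance=107852)
1. pay 16594 -> balance=93706
2. pay 19329 -> balance=76504
3. pay 20022 -> balance=58218
4. pay 20918 -> balance=38621
5. pay 17881 -> balance=21616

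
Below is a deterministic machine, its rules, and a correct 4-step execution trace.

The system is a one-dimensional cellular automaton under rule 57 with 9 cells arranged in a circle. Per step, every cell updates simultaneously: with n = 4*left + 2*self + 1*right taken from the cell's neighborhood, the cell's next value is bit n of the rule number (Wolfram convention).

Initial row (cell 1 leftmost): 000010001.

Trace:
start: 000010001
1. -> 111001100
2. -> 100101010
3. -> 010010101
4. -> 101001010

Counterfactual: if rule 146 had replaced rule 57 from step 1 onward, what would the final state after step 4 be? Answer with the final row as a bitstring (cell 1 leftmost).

(re-executing steps 1..4 under rule 146; state before step 1: 000010001)
1. -> 100101010
2. -> 011000000
3. -> 100100000
4. -> 011010001

011010001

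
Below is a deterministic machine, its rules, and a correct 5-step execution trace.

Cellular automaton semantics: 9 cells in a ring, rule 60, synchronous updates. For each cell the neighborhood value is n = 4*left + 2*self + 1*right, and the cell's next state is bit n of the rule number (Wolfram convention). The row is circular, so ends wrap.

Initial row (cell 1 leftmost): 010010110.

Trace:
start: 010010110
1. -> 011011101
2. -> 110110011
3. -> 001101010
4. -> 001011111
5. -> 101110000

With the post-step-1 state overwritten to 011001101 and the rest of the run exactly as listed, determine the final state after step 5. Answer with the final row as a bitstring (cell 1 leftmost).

state after step 1 := 011001101
2. -> 110101011
3. -> 001111110
4. -> 001000001
5. -> 101100001

101100001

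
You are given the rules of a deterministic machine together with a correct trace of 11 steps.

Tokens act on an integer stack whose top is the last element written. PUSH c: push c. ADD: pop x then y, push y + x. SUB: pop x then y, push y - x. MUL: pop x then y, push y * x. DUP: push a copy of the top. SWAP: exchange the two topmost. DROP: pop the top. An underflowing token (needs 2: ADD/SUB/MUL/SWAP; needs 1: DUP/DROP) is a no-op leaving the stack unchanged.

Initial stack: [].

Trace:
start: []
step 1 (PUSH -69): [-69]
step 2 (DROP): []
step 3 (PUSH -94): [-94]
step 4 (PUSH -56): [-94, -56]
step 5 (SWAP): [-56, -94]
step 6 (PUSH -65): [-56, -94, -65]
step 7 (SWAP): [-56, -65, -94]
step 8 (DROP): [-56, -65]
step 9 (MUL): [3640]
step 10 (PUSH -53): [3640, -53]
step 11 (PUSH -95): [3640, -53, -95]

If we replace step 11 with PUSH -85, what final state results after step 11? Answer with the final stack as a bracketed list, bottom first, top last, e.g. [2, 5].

(re-executing from step 11 with the substitution; state before step 11: [3640, -53])
step 11 (PUSH -85): [3640, -53, -85]

[3640, -53, -85]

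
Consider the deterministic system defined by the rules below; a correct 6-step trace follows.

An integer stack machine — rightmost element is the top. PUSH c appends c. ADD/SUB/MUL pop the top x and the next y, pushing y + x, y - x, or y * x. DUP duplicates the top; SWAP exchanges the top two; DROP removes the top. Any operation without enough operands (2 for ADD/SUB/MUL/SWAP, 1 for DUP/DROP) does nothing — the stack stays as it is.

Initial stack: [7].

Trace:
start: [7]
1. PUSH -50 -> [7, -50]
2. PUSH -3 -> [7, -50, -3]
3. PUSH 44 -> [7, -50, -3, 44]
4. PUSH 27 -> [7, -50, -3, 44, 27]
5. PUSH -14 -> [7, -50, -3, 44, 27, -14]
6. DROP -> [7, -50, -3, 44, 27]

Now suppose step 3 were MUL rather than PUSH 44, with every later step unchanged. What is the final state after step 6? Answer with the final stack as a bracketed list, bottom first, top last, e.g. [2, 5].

[7, 150, 27]

(re-executing from step 3 with the substitution; state before step 3: [7, -50, -3])
3. MUL -> [7, 150]
4. PUSH 27 -> [7, 150, 27]
5. PUSH -14 -> [7, 150, 27, -14]
6. DROP -> [7, 150, 27]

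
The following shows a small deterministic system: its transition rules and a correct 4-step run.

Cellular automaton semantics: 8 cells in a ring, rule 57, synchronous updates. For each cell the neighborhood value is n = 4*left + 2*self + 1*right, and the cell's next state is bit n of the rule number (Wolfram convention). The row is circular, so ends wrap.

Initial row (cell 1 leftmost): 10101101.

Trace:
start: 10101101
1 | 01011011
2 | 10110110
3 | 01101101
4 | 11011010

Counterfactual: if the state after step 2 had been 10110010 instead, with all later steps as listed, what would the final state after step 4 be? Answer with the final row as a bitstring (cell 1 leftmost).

11010100

state after step 2 := 10110010
3 | 01101001
4 | 11010100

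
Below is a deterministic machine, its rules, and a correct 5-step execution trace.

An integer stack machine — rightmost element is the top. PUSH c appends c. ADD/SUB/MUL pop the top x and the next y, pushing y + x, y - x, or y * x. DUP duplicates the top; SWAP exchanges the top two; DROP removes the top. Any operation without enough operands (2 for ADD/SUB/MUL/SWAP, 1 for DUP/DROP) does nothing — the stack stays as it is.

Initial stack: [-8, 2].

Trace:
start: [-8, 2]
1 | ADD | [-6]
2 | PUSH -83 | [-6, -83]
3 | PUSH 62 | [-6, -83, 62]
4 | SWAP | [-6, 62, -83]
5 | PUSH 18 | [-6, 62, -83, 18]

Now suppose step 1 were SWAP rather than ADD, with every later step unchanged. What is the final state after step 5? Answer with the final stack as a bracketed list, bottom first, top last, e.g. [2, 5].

[2, -8, 62, -83, 18]

(re-executing from step 1 with the substitution; state before step 1: [-8, 2])
1 | SWAP | [2, -8]
2 | PUSH -83 | [2, -8, -83]
3 | PUSH 62 | [2, -8, -83, 62]
4 | SWAP | [2, -8, 62, -83]
5 | PUSH 18 | [2, -8, 62, -83, 18]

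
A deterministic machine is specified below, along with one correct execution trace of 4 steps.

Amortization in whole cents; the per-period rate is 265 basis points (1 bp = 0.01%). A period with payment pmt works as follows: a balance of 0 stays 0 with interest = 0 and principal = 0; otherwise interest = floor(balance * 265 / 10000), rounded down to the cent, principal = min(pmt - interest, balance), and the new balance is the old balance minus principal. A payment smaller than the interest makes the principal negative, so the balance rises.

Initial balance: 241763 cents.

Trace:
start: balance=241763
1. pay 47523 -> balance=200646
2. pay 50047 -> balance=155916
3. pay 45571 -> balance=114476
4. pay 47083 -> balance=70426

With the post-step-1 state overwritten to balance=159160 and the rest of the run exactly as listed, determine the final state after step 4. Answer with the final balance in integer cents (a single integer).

25554

state after step 1 := balance=159160
2. pay 50047 -> balance=113330
3. pay 45571 -> balance=70762
4. pay 47083 -> balance=25554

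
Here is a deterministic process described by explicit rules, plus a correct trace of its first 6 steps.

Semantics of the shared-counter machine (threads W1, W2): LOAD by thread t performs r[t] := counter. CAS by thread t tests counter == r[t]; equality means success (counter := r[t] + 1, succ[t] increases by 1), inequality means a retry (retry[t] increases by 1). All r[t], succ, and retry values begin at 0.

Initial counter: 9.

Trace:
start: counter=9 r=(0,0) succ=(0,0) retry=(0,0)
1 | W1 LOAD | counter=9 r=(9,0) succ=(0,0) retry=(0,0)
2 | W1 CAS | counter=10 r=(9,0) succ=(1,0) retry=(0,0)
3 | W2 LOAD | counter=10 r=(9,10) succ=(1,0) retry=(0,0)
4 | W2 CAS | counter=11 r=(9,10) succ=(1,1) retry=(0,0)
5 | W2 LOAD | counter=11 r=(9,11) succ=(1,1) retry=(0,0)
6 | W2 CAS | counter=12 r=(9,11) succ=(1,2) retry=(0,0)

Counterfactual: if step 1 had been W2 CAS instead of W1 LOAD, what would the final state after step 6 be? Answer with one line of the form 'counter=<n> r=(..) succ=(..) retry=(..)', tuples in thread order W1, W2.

counter=11 r=(0,10) succ=(0,2) retry=(1,1)

(re-executing from step 1 with the substitution; state before step 1: counter=9 r=(0,0) succ=(0,0) retry=(0,0))
1 | W2 CAS | counter=9 r=(0,0) succ=(0,0) retry=(0,1)
2 | W1 CAS | counter=9 r=(0,0) succ=(0,0) retry=(1,1)
3 | W2 LOAD | counter=9 r=(0,9) succ=(0,0) retry=(1,1)
4 | W2 CAS | counter=10 r=(0,9) succ=(0,1) retry=(1,1)
5 | W2 LOAD | counter=10 r=(0,10) succ=(0,1) retry=(1,1)
6 | W2 CAS | counter=11 r=(0,10) succ=(0,2) retry=(1,1)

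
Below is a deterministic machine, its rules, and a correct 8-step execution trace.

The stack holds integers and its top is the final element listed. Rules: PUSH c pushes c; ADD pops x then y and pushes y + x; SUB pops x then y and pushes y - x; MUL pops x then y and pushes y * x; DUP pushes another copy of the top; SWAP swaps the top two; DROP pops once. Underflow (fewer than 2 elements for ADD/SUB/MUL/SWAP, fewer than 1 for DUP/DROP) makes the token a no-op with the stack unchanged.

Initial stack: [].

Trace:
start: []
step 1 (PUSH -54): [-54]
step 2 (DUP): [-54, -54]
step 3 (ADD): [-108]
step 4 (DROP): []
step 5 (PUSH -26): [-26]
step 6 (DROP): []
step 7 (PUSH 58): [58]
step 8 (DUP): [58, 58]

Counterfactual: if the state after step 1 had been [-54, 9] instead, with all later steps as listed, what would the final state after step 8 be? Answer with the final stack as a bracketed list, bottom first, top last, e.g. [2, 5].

state after step 1 := [-54, 9]
step 2 (DUP): [-54, 9, 9]
step 3 (ADD): [-54, 18]
step 4 (DROP): [-54]
step 5 (PUSH -26): [-54, -26]
step 6 (DROP): [-54]
step 7 (PUSH 58): [-54, 58]
step 8 (DUP): [-54, 58, 58]

[-54, 58, 58]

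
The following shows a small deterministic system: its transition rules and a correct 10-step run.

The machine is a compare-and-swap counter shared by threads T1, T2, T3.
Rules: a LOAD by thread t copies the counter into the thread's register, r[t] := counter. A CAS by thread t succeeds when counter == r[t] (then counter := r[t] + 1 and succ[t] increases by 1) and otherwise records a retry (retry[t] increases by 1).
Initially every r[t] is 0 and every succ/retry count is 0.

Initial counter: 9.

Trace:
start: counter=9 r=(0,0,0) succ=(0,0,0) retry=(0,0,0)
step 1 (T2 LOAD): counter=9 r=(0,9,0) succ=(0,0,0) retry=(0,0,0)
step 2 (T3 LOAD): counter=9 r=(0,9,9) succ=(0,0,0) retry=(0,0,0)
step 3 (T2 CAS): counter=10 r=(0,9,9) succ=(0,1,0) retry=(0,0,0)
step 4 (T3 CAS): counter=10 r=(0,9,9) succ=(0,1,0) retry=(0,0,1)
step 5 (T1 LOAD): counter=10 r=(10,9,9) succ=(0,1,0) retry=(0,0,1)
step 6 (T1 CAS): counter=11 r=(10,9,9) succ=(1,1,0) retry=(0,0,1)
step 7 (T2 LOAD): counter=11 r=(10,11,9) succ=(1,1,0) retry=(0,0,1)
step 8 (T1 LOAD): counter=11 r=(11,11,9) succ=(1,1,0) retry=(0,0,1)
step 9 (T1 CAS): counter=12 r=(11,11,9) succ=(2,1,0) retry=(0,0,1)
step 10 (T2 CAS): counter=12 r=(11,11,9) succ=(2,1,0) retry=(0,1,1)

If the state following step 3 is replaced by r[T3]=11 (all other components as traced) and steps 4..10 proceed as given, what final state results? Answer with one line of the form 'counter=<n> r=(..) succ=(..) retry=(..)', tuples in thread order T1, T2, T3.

counter=12 r=(11,11,11) succ=(2,1,0) retry=(0,1,1)

state after step 3 := counter=10 r=(0,9,11) succ=(0,1,0) retry=(0,0,0)
step 4 (T3 CAS): counter=10 r=(0,9,11) succ=(0,1,0) retry=(0,0,1)
step 5 (T1 LOAD): counter=10 r=(10,9,11) succ=(0,1,0) retry=(0,0,1)
step 6 (T1 CAS): counter=11 r=(10,9,11) succ=(1,1,0) retry=(0,0,1)
step 7 (T2 LOAD): counter=11 r=(10,11,11) succ=(1,1,0) retry=(0,0,1)
step 8 (T1 LOAD): counter=11 r=(11,11,11) succ=(1,1,0) retry=(0,0,1)
step 9 (T1 CAS): counter=12 r=(11,11,11) succ=(2,1,0) retry=(0,0,1)
step 10 (T2 CAS): counter=12 r=(11,11,11) succ=(2,1,0) retry=(0,1,1)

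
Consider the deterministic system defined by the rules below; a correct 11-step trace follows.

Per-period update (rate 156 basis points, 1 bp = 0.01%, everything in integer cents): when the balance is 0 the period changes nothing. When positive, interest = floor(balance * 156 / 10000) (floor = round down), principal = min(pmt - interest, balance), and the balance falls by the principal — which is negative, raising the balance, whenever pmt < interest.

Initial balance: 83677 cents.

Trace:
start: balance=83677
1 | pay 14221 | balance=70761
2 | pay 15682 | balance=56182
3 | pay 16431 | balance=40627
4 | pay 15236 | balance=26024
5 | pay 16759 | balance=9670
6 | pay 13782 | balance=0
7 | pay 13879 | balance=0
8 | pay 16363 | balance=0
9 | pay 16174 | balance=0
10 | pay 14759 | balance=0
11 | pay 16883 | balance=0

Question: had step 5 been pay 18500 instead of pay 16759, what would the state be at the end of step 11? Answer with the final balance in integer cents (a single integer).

(re-executing from step 5 with the substitution; state before step 5: balance=26024)
5 | pay 18500 | balance=7929
6 | pay 13782 | balance=0
7 | pay 13879 | balance=0
8 | pay 16363 | balance=0
9 | pay 16174 | balance=0
10 | pay 14759 | balance=0
11 | pay 16883 | balance=0

0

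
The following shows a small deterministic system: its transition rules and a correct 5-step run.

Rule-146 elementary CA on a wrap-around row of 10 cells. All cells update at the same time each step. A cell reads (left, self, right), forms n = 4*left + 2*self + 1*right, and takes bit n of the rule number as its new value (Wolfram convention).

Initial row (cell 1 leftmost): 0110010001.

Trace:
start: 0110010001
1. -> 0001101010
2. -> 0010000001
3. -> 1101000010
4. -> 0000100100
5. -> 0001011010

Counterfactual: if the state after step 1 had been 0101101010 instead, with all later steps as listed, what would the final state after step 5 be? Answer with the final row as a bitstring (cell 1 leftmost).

0001001000

state after step 1 := 0101101010
2. -> 1000000001
3. -> 0100000010
4. -> 1010000101
5. -> 0001001000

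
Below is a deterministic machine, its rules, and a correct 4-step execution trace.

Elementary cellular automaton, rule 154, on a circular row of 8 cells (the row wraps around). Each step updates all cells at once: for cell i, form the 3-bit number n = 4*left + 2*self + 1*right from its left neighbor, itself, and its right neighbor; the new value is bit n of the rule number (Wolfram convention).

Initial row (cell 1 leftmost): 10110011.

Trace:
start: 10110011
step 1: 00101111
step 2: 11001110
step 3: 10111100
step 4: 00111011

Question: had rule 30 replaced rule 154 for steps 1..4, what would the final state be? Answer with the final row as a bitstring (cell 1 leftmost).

01111000

(re-executing steps 1..4 under rule 30; state before step 1: 10110011)
step 1: 00101110
step 2: 01101001
step 3: 01001111
step 4: 01111000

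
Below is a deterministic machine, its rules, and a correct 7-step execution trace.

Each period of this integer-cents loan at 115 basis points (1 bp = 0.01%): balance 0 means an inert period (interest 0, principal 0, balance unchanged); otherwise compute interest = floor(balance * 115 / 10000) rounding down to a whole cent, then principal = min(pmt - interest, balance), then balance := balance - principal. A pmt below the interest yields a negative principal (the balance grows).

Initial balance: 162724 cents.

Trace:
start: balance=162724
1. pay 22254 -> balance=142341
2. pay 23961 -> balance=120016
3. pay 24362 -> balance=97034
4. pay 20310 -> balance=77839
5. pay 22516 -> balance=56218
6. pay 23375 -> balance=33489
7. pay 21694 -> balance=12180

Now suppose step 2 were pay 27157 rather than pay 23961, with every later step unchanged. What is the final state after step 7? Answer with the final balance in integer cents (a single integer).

(re-executing from step 2 with the substitution; state before step 2: balance=142341)
2. pay 27157 -> balance=116820
3. pay 24362 -> balance=93801
4. pay 20310 -> balance=74569
5. pay 22516 -> balance=52910
6. pay 23375 -> balance=30143
7. pay 21694 -> balance=8795

8795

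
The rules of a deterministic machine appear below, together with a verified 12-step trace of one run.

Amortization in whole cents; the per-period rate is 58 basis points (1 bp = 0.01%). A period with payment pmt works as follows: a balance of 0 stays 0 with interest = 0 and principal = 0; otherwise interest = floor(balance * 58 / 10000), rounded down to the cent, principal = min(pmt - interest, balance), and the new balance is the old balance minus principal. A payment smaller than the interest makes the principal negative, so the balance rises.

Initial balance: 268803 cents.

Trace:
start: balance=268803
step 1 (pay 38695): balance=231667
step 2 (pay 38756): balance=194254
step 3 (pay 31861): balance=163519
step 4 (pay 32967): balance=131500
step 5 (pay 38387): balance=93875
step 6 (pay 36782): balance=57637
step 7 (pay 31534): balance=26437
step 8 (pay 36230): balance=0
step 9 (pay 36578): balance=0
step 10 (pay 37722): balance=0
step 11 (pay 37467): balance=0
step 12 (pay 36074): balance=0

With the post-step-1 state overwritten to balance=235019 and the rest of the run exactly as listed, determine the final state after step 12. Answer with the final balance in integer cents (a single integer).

0

state after step 1 := balance=235019
step 2 (pay 38756): balance=197626
step 3 (pay 31861): balance=166911
step 4 (pay 32967): balance=134912
step 5 (pay 38387): balance=97307
step 6 (pay 36782): balance=61089
step 7 (pay 31534): balance=29909
step 8 (pay 36230): balance=0
step 9 (pay 36578): balance=0
step 10 (pay 37722): balance=0
step 11 (pay 37467): balance=0
step 12 (pay 36074): balance=0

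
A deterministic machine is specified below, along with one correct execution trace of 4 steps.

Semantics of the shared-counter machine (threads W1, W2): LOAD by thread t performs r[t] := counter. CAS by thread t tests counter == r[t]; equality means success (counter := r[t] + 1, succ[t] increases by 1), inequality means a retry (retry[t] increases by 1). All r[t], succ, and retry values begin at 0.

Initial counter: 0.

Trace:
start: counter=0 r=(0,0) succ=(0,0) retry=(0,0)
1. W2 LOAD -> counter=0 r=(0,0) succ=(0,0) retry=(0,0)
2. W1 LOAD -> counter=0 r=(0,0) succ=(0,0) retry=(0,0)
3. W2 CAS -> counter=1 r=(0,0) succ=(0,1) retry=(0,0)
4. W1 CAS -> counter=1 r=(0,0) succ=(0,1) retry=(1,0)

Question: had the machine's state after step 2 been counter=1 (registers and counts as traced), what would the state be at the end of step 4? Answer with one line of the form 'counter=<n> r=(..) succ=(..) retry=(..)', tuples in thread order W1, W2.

counter=1 r=(0,0) succ=(0,0) retry=(1,1)

state after step 2 := counter=1 r=(0,0) succ=(0,0) retry=(0,0)
3. W2 CAS -> counter=1 r=(0,0) succ=(0,0) retry=(0,1)
4. W1 CAS -> counter=1 r=(0,0) succ=(0,0) retry=(1,1)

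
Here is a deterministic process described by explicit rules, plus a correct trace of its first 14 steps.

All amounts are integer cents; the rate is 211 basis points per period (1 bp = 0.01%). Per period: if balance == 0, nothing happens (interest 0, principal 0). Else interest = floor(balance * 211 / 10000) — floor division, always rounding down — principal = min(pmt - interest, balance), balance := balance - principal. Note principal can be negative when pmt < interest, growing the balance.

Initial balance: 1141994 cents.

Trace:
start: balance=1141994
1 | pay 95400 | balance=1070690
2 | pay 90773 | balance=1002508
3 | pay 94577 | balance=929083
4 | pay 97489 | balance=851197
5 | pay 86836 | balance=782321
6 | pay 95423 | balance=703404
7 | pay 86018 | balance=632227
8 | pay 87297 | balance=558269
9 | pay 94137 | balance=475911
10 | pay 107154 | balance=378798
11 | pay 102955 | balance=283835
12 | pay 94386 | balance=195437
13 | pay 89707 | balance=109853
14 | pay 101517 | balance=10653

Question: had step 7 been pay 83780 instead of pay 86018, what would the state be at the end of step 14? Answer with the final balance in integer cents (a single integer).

(re-executing from step 7 with the substitution; state before step 7: balance=703404)
7 | pay 83780 | balance=634465
8 | pay 87297 | balance=560555
9 | pay 94137 | balance=478245
10 | pay 107154 | balance=381181
11 | pay 102955 | balance=286268
12 | pay 94386 | balance=197922
13 | pay 89707 | balance=112391
14 | pay 101517 | balance=13245

13245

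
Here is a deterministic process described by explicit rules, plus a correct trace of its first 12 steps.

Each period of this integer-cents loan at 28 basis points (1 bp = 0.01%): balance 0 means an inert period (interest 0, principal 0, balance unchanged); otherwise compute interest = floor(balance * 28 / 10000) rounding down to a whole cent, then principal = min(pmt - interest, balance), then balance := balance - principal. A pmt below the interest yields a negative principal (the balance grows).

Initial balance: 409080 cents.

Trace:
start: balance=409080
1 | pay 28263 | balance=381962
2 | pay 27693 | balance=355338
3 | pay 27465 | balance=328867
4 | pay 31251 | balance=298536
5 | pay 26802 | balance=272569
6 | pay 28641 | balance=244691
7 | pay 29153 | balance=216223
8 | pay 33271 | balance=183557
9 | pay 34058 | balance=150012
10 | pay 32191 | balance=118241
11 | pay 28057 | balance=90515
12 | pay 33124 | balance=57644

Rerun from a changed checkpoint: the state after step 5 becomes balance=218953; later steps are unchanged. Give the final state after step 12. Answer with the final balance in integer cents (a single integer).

2967

state after step 5 := balance=218953
6 | pay 28641 | balance=190925
7 | pay 29153 | balance=162306
8 | pay 33271 | balance=129489
9 | pay 34058 | balance=95793
10 | pay 32191 | balance=63870
11 | pay 28057 | balance=35991
12 | pay 33124 | balance=2967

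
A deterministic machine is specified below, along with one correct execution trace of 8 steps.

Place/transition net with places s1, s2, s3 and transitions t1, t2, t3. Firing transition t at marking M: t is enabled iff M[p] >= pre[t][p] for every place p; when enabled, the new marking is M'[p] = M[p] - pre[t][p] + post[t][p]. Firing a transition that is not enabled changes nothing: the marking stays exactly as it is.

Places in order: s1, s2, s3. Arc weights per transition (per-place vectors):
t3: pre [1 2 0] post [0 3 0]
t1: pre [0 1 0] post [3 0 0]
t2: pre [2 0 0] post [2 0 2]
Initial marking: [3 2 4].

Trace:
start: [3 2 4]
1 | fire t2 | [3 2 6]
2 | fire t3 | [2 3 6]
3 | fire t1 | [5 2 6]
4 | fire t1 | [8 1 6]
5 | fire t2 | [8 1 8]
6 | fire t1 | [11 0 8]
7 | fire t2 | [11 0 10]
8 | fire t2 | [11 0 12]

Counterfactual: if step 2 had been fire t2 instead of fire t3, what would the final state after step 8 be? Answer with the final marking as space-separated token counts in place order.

(re-executing from step 2 with the substitution; state before step 2: [3 2 6])
2 | fire t2 | [3 2 8]
3 | fire t1 | [6 1 8]
4 | fire t1 | [9 0 8]
5 | fire t2 | [9 0 10]
6 | fire t1 | [9 0 10]
7 | fire t2 | [9 0 12]
8 | fire t2 | [9 0 14]

9 0 14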